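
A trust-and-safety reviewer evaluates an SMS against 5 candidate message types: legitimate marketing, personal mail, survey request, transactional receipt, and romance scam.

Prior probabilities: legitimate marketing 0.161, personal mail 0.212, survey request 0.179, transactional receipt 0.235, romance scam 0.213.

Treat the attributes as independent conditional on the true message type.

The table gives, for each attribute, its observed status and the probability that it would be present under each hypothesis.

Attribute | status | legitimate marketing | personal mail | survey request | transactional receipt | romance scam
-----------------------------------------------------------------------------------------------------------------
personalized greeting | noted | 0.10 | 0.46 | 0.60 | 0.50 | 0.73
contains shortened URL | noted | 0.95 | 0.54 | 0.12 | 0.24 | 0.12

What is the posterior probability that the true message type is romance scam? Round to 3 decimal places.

For each hypothesis, the unnormalized posterior weight is prior × product of the attribute likelihoods:
  legitimate marketing: 0.161 × 0.10 × 0.95 = 0.015295
  personal mail: 0.212 × 0.46 × 0.54 = 0.052661
  survey request: 0.179 × 0.60 × 0.12 = 0.012888
  transactional receipt: 0.235 × 0.50 × 0.24 = 0.0282
  romance scam: 0.213 × 0.73 × 0.12 = 0.018659
The unnormalized weights sum to 0.1277.
P(romance scam | evidence) = 0.018659 / 0.1277 ≈ 0.146.

0.146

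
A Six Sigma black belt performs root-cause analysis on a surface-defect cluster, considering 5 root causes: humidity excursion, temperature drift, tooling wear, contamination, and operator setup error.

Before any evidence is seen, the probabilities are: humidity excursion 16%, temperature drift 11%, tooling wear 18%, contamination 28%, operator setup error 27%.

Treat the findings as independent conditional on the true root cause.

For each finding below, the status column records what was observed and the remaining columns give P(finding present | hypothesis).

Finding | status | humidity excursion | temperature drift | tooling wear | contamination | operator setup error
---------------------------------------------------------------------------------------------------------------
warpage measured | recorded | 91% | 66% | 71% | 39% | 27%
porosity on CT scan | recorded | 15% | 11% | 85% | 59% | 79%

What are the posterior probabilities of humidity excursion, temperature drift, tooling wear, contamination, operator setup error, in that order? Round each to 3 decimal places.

For each hypothesis, the unnormalized posterior weight is prior × product of the finding likelihoods:
  humidity excursion: 0.16 × 0.91 × 0.15 = 0.02184
  temperature drift: 0.11 × 0.66 × 0.11 = 0.007986
  tooling wear: 0.18 × 0.71 × 0.85 = 0.10863
  contamination: 0.28 × 0.39 × 0.59 = 0.064428
  operator setup error: 0.27 × 0.27 × 0.79 = 0.057591
Normalizing constant Z = 0.02184 + 0.007986 + 0.10863 + 0.064428 + 0.057591 = 0.26048.
P(humidity excursion | evidence) = 0.02184 / 0.26048 ≈ 0.084
P(temperature drift | evidence) = 0.007986 / 0.26048 ≈ 0.031
P(tooling wear | evidence) = 0.10863 / 0.26048 ≈ 0.417
P(contamination | evidence) = 0.064428 / 0.26048 ≈ 0.247
P(operator setup error | evidence) = 0.057591 / 0.26048 ≈ 0.221

0.084, 0.031, 0.417, 0.247, 0.221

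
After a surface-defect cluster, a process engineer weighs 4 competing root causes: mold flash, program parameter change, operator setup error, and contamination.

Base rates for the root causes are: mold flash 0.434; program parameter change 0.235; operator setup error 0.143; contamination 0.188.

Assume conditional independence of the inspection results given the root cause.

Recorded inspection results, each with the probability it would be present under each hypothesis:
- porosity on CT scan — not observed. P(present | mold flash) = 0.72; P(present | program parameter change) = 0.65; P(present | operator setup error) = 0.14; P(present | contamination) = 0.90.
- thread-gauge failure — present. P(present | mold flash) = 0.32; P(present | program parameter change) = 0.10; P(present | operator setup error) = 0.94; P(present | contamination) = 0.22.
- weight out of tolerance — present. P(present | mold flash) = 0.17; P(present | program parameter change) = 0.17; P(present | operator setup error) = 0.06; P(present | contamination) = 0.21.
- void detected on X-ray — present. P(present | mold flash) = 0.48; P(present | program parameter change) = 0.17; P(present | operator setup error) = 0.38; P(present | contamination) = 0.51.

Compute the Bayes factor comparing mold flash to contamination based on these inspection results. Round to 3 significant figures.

Take the product of per-inspection result likelihoods under each hypothesis (using 1 − P(present | H) for each absent inspection result), then divide.
  mold flash: (1 − 0.72) × 0.32 × 0.17 × 0.48 = 0.0073114
  contamination: (1 − 0.90) × 0.22 × 0.21 × 0.51 = 0.0023562
Bayes factor = 0.0073114 / 0.0023562 ≈ 3.10

3.10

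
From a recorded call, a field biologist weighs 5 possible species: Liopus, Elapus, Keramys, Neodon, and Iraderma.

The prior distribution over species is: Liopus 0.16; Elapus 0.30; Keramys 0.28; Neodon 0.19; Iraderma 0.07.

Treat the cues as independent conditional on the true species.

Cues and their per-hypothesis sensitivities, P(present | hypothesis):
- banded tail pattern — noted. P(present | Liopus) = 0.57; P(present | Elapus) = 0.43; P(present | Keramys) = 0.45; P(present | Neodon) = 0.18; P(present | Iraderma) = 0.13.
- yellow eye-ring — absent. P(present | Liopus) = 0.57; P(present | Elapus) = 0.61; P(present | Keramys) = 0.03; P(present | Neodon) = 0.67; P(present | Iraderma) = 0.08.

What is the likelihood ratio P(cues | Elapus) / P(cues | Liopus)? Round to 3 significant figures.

Take the product of per-cue likelihoods under each hypothesis (using 1 − P(present | H) for each absent cue), then divide.
  Elapus: 0.43 × (1 − 0.61) = 0.1677
  Liopus: 0.57 × (1 − 0.57) = 0.2451
Bayes factor = 0.1677 / 0.2451 ≈ 0.684

0.684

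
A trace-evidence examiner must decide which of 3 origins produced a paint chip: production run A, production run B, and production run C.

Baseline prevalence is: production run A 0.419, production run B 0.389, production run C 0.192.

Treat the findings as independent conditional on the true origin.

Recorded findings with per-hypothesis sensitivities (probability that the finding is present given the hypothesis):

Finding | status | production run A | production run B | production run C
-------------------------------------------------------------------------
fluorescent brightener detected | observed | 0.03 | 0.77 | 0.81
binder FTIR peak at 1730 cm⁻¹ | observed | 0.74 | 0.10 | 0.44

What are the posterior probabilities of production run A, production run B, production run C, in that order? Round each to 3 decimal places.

0.086, 0.278, 0.635

Multiply each prior by the joint likelihood of the evidence pattern:
  production run A: 0.419 × 0.03 × 0.74 = 0.0093018
  production run B: 0.389 × 0.77 × 0.10 = 0.029953
  production run C: 0.192 × 0.81 × 0.44 = 0.068429
Normalizing constant Z = 0.0093018 + 0.029953 + 0.068429 = 0.10768.
P(production run A | evidence) = 0.0093018 / 0.10768 ≈ 0.086
P(production run B | evidence) = 0.029953 / 0.10768 ≈ 0.278
P(production run C | evidence) = 0.068429 / 0.10768 ≈ 0.635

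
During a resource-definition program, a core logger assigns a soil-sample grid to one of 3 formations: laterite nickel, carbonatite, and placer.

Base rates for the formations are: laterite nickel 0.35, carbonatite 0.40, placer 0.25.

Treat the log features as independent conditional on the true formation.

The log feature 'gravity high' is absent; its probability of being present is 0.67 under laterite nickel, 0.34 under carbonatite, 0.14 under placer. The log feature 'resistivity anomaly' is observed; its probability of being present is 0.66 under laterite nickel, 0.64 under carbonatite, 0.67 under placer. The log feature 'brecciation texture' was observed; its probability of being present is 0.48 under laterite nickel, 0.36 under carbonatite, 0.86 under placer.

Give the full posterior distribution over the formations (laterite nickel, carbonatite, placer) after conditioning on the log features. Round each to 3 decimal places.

0.165, 0.275, 0.560

For each hypothesis, the unnormalized posterior weight is prior × product of the log feature likelihoods (using 1 − P(present | H) for each absent log feature):
  laterite nickel: 0.35 × (1 − 0.67) × 0.66 × 0.48 = 0.03659
  carbonatite: 0.40 × (1 − 0.34) × 0.64 × 0.36 = 0.060826
  placer: 0.25 × (1 − 0.14) × 0.67 × 0.86 = 0.12388
The unnormalized weights sum to 0.2213.
P(laterite nickel | evidence) = 0.03659 / 0.2213 ≈ 0.165
P(carbonatite | evidence) = 0.060826 / 0.2213 ≈ 0.275
P(placer | evidence) = 0.12388 / 0.2213 ≈ 0.560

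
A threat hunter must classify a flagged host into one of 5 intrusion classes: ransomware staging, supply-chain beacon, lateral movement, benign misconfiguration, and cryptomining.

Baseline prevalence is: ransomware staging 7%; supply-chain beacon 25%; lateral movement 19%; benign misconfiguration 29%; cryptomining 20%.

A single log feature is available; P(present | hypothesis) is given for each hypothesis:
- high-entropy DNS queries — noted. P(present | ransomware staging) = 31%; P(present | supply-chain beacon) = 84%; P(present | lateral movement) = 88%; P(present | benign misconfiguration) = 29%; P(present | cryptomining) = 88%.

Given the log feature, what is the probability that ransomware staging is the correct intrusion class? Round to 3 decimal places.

0.033

By Bayes' rule, the unnormalized weight for each hypothesis is prior × likelihood:
  ransomware staging: 0.07 × 0.31 = 0.0217
  supply-chain beacon: 0.25 × 0.84 = 0.21
  lateral movement: 0.19 × 0.88 = 0.1672
  benign misconfiguration: 0.29 × 0.29 = 0.0841
  cryptomining: 0.20 × 0.88 = 0.176
Normalizing constant Z = 0.0217 + 0.21 + 0.1672 + 0.0841 + 0.176 = 0.659.
P(ransomware staging | evidence) = 0.0217 / 0.659 ≈ 0.033.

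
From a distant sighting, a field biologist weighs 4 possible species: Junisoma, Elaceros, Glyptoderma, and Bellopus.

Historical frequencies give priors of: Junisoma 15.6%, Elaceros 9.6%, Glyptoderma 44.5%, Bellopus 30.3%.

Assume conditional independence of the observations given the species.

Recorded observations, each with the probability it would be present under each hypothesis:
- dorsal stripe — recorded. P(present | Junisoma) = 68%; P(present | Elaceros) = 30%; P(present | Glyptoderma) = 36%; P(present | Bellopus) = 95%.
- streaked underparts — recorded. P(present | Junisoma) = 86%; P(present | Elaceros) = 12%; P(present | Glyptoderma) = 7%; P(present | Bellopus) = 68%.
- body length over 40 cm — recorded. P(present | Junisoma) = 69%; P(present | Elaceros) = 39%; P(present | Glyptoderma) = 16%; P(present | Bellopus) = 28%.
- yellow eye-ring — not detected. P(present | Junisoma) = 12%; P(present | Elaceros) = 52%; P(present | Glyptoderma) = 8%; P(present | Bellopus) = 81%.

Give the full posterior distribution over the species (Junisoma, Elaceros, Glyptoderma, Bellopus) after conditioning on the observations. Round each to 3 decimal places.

Multiply each prior by the joint likelihood of the evidence pattern (using 1 − P(present | H) for each absent observation):
  Junisoma: 0.156 × 0.68 × 0.86 × 0.69 × (1 − 0.12) = 0.055394
  Elaceros: 0.096 × 0.30 × 0.12 × 0.39 × (1 − 0.52) = 0.00064696
  Glyptoderma: 0.445 × 0.36 × 0.07 × 0.16 × (1 − 0.08) = 0.0016507
  Bellopus: 0.303 × 0.95 × 0.68 × 0.28 × (1 − 0.81) = 0.010413
Normalizing constant Z = 0.055394 + 0.00064696 + 0.0016507 + 0.010413 = 0.068105.
P(Junisoma | evidence) = 0.055394 / 0.068105 ≈ 0.813
P(Elaceros | evidence) = 0.00064696 / 0.068105 ≈ 0.009
P(Glyptoderma | evidence) = 0.0016507 / 0.068105 ≈ 0.024
P(Bellopus | evidence) = 0.010413 / 0.068105 ≈ 0.153

0.813, 0.009, 0.024, 0.153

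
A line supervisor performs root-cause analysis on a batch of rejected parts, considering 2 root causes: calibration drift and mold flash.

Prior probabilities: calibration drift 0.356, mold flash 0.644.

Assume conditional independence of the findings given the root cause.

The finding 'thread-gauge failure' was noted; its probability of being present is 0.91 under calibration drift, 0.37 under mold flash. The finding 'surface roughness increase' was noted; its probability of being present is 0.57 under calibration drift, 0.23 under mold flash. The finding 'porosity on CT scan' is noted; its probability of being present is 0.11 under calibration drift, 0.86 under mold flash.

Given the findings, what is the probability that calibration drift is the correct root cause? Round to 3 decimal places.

0.301

For each hypothesis, the unnormalized posterior weight is prior × product of the finding likelihoods:
  calibration drift: 0.356 × 0.91 × 0.57 × 0.11 = 0.020312
  mold flash: 0.644 × 0.37 × 0.23 × 0.86 = 0.047132
Normalizing constant Z = 0.020312 + 0.047132 = 0.067444.
P(calibration drift | evidence) = 0.020312 / 0.067444 ≈ 0.301.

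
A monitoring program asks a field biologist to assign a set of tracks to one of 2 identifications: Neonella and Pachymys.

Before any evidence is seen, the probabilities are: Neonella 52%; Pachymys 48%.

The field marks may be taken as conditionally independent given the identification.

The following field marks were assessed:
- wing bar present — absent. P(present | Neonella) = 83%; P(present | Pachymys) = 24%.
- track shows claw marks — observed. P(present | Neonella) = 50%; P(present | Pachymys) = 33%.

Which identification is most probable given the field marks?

By Bayes' rule with conditional independence, the unnormalized weight for each hypothesis is prior × ∏ likelihoods (using 1 − P(present | H) for each absent field mark):
  Neonella: 0.52 × (1 − 0.83) × 0.50 = 0.0442
  Pachymys: 0.48 × (1 − 0.24) × 0.33 = 0.12038
Marginal likelihood of the evidence = 0.16458.
P(Neonella | evidence) ≈ 0.0442 / 0.16458 ≈ 0.269
P(Pachymys | evidence) ≈ 0.12038 / 0.16458 ≈ 0.731
The largest is 0.731, so Pachymys is most probable.

Pachymys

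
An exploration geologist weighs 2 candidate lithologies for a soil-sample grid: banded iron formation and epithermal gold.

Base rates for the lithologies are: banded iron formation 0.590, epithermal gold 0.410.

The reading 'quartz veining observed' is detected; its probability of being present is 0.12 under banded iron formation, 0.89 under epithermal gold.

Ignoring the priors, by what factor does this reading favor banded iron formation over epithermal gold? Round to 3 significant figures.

0.135

The Bayes factor is the ratio of the two likelihoods.
  banded iron formation: 0.12
  epithermal gold: 0.89
Bayes factor = 0.12 / 0.89 ≈ 0.135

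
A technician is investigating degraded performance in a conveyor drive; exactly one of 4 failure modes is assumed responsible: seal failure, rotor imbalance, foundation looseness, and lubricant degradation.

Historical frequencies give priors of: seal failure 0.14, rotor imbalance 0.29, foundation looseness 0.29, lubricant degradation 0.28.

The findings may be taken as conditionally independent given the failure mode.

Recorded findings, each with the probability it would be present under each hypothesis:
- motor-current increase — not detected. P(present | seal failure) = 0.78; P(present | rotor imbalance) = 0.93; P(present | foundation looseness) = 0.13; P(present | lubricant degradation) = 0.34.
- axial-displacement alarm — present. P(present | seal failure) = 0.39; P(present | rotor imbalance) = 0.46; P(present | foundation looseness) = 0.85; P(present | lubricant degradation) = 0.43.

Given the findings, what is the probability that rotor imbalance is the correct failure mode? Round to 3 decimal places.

0.030

For each hypothesis, the unnormalized posterior weight is prior × product of the finding likelihoods (using 1 − P(present | H) for each absent finding):
  seal failure: 0.14 × (1 − 0.78) × 0.39 = 0.012012
  rotor imbalance: 0.29 × (1 − 0.93) × 0.46 = 0.009338
  foundation looseness: 0.29 × (1 − 0.13) × 0.85 = 0.21445
  lubricant degradation: 0.28 × (1 − 0.34) × 0.43 = 0.079464
Marginal likelihood of the evidence = 0.31527.
P(rotor imbalance | evidence) = 0.009338 / 0.31527 ≈ 0.030.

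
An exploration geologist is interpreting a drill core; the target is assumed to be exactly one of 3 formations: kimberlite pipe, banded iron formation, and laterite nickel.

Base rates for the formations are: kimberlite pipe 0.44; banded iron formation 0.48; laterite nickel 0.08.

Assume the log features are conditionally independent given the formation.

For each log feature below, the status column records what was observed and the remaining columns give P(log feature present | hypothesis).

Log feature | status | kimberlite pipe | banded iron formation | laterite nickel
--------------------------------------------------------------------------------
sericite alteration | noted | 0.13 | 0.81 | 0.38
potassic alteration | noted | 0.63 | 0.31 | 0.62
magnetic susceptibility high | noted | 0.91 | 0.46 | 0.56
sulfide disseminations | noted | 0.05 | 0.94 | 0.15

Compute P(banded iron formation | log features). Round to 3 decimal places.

For each hypothesis, the unnormalized posterior weight is prior × product of the log feature likelihoods:
  kimberlite pipe: 0.44 × 0.13 × 0.63 × 0.91 × 0.05 = 0.0016396
  banded iron formation: 0.48 × 0.81 × 0.31 × 0.46 × 0.94 = 0.052116
  laterite nickel: 0.08 × 0.38 × 0.62 × 0.56 × 0.15 = 0.0015832
Normalizing constant Z = 0.0016396 + 0.052116 + 0.0015832 = 0.055339.
P(banded iron formation | evidence) = 0.052116 / 0.055339 ≈ 0.942.

0.942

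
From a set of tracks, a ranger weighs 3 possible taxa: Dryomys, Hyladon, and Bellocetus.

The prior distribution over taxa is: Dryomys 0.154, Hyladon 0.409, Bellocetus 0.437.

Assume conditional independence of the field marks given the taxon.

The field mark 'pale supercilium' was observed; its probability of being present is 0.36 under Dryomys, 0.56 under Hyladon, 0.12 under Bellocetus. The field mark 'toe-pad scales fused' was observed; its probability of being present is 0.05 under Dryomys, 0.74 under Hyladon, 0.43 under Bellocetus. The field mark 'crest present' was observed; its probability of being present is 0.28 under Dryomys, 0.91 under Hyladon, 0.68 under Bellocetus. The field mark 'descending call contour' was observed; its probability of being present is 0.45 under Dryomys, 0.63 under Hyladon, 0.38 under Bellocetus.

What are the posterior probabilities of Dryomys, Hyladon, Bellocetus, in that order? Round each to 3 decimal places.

0.003, 0.940, 0.056

Multiply each prior by the joint likelihood of the field mark pattern:
  Dryomys: 0.154 × 0.36 × 0.05 × 0.28 × 0.45 = 0.00034927
  Hyladon: 0.409 × 0.56 × 0.74 × 0.91 × 0.63 = 0.097168
  Bellocetus: 0.437 × 0.12 × 0.43 × 0.68 × 0.38 = 0.0058267
Normalizing constant Z = 0.00034927 + 0.097168 + 0.0058267 = 0.10334.
P(Dryomys | evidence) = 0.00034927 / 0.10334 ≈ 0.003
P(Hyladon | evidence) = 0.097168 / 0.10334 ≈ 0.940
P(Bellocetus | evidence) = 0.0058267 / 0.10334 ≈ 0.056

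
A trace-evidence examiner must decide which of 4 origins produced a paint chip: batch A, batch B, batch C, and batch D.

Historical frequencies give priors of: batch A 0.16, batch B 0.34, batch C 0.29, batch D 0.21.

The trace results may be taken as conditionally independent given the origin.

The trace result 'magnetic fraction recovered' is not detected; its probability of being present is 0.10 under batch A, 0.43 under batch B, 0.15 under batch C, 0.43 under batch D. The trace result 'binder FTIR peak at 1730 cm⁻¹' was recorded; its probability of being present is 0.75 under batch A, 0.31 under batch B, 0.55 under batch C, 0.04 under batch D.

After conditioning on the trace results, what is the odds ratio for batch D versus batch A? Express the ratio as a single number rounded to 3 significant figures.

0.0443

Posterior odds equal prior odds times the likelihood ratio; only the two competing hypotheses matter (using 1 − P(present | H) for each absent trace result).
  batch D: 0.21 × (1 − 0.43) × 0.04 = 0.004788
  batch A: 0.16 × (1 − 0.10) × 0.75 = 0.108
Odds(batch D : batch A) = 0.004788 / 0.108 ≈ 0.0443.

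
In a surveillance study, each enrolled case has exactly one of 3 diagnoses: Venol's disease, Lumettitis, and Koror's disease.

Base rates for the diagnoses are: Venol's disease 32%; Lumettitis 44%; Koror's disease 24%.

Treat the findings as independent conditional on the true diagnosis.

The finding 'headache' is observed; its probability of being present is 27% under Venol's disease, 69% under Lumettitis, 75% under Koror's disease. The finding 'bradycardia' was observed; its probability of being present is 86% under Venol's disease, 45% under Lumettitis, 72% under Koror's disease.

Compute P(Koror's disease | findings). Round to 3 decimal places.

0.381

For each hypothesis, the unnormalized posterior weight is prior × product of the finding likelihoods:
  Venol's disease: 0.32 × 0.27 × 0.86 = 0.074304
  Lumettitis: 0.44 × 0.69 × 0.45 = 0.13662
  Koror's disease: 0.24 × 0.75 × 0.72 = 0.1296
The unnormalized weights sum to 0.34052.
P(Koror's disease | evidence) = 0.1296 / 0.34052 ≈ 0.381.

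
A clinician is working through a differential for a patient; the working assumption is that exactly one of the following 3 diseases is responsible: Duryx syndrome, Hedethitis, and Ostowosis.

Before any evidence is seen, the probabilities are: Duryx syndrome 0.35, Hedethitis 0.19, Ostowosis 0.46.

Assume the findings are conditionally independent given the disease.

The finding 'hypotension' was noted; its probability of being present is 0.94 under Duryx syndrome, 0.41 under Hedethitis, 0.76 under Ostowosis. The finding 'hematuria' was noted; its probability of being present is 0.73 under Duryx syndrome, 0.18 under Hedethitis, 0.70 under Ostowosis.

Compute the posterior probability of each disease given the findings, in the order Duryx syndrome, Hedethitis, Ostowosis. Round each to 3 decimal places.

For each hypothesis, the unnormalized posterior weight is prior × product of the finding likelihoods:
  Duryx syndrome: 0.35 × 0.94 × 0.73 = 0.24017
  Hedethitis: 0.19 × 0.41 × 0.18 = 0.014022
  Ostowosis: 0.46 × 0.76 × 0.70 = 0.24472
The unnormalized weights sum to 0.49891.
P(Duryx syndrome | evidence) = 0.24017 / 0.49891 ≈ 0.481
P(Hedethitis | evidence) = 0.014022 / 0.49891 ≈ 0.028
P(Ostowosis | evidence) = 0.24472 / 0.49891 ≈ 0.491

0.481, 0.028, 0.491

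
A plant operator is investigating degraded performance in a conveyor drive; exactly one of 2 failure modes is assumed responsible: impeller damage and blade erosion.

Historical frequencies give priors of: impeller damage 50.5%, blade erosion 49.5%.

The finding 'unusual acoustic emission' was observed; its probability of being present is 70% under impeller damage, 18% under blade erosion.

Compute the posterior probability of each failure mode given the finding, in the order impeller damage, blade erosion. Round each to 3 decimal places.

Multiply each prior by the likelihood of the finding:
  impeller damage: 0.505 × 0.70 = 0.3535
  blade erosion: 0.495 × 0.18 = 0.0891
Marginal likelihood of the evidence = 0.4426.
P(impeller damage | evidence) = 0.3535 / 0.4426 ≈ 0.799
P(blade erosion | evidence) = 0.0891 / 0.4426 ≈ 0.201

0.799, 0.201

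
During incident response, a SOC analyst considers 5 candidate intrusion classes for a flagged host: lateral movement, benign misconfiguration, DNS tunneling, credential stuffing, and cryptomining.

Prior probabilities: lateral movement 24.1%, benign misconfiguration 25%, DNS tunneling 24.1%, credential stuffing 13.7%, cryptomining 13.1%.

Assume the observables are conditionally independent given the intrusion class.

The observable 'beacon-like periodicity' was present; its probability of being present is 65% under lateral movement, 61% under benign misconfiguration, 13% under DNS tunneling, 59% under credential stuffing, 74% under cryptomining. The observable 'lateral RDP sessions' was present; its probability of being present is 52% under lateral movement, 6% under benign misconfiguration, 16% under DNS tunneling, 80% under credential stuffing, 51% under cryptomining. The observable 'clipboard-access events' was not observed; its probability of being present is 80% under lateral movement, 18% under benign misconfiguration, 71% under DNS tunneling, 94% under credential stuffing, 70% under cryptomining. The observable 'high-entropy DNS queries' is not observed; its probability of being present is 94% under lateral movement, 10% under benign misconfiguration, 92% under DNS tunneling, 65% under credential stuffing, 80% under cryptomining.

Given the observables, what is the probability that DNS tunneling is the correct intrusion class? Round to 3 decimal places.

By Bayes' rule with conditional independence, the unnormalized weight for each hypothesis is prior × ∏ likelihoods (using 1 − P(present | H) for each absent observable):
  lateral movement: 0.241 × 0.65 × 0.52 × (1 − 0.80) × (1 − 0.94) = 0.0009775
  benign misconfiguration: 0.250 × 0.61 × 0.06 × (1 − 0.18) × (1 − 0.10) = 0.0067527
  DNS tunneling: 0.241 × 0.13 × 0.16 × (1 − 0.71) × (1 − 0.92) = 0.0001163
  credential stuffing: 0.137 × 0.59 × 0.80 × (1 − 0.94) × (1 − 0.65) = 0.0013579
  cryptomining: 0.131 × 0.74 × 0.51 × (1 − 0.70) × (1 − 0.80) = 0.0029664
Normalizing constant Z = 0.0009775 + 0.0067527 + 0.0001163 + 0.0013579 + 0.0029664 = 0.012171.
P(DNS tunneling | evidence) = 0.0001163 / 0.012171 ≈ 0.010.

0.010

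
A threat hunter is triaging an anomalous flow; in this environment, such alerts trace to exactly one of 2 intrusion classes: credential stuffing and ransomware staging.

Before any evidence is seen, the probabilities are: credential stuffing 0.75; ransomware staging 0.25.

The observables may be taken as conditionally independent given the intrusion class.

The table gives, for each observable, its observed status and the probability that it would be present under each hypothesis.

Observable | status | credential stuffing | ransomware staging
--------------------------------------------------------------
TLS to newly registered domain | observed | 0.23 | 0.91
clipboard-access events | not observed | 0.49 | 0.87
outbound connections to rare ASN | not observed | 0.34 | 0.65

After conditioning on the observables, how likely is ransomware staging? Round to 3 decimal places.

For each hypothesis, the unnormalized posterior weight is prior × product of the observable likelihoods (using 1 − P(present | H) for each absent observable):
  credential stuffing: 0.75 × 0.23 × (1 − 0.49) × (1 − 0.34) = 0.058064
  ransomware staging: 0.25 × 0.91 × (1 − 0.87) × (1 − 0.65) = 0.010351
Normalizing constant Z = 0.058064 + 0.010351 = 0.068415.
P(ransomware staging | evidence) = 0.010351 / 0.068415 ≈ 0.151.

0.151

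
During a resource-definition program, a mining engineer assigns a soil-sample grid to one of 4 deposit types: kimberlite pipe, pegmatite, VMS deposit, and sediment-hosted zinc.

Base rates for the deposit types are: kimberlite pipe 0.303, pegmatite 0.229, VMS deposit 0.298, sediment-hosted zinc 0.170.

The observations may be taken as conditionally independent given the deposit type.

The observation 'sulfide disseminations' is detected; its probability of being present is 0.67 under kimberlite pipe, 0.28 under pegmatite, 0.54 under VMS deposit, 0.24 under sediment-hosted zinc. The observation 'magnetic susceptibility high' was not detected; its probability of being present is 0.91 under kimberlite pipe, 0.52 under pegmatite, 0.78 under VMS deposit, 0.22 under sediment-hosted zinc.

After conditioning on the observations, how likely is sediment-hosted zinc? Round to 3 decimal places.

For each hypothesis, the unnormalized posterior weight is prior × product of the observation likelihoods (using 1 − P(present | H) for each absent observation):
  kimberlite pipe: 0.303 × 0.67 × (1 − 0.91) = 0.018271
  pegmatite: 0.229 × 0.28 × (1 − 0.52) = 0.030778
  VMS deposit: 0.298 × 0.54 × (1 − 0.78) = 0.035402
  sediment-hosted zinc: 0.170 × 0.24 × (1 − 0.22) = 0.031824
Marginal likelihood of the evidence = 0.11627.
P(sediment-hosted zinc | evidence) = 0.031824 / 0.11627 ≈ 0.274.

0.274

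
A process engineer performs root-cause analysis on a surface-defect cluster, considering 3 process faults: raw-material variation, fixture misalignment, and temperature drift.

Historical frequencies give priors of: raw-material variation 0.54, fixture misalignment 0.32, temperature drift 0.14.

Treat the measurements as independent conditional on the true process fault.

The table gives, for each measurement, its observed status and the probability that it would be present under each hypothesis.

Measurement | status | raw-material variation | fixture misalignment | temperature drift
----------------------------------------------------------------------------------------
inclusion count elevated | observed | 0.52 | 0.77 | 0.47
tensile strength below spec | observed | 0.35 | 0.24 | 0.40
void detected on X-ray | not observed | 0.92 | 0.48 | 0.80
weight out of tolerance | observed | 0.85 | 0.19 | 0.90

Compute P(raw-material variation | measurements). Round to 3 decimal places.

0.387

By Bayes' rule with conditional independence, the unnormalized weight for each hypothesis is prior × ∏ likelihoods (using 1 − P(present | H) for each absent measurement):
  raw-material variation: 0.54 × 0.52 × 0.35 × (1 − 0.92) × 0.85 = 0.006683
  fixture misalignment: 0.32 × 0.77 × 0.24 × (1 − 0.48) × 0.19 = 0.0058426
  temperature drift: 0.14 × 0.47 × 0.40 × (1 − 0.80) × 0.90 = 0.0047376
The unnormalized weights sum to 0.017263.
P(raw-material variation | evidence) = 0.006683 / 0.017263 ≈ 0.387.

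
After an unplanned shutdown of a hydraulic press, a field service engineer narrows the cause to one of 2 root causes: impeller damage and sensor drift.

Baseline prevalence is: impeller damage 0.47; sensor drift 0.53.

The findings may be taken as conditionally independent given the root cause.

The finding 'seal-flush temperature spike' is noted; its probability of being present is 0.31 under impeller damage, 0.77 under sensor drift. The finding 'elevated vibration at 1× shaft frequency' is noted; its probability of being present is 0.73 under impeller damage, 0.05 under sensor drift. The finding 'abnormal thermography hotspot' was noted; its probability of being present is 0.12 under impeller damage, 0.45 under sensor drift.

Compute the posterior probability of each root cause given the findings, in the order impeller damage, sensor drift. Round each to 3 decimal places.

Multiply each prior by the joint likelihood of the evidence pattern:
  impeller damage: 0.47 × 0.31 × 0.73 × 0.12 = 0.012763
  sensor drift: 0.53 × 0.77 × 0.05 × 0.45 = 0.0091823
The unnormalized weights sum to 0.021946.
P(impeller damage | evidence) = 0.012763 / 0.021946 ≈ 0.582
P(sensor drift | evidence) = 0.0091823 / 0.021946 ≈ 0.418

0.582, 0.418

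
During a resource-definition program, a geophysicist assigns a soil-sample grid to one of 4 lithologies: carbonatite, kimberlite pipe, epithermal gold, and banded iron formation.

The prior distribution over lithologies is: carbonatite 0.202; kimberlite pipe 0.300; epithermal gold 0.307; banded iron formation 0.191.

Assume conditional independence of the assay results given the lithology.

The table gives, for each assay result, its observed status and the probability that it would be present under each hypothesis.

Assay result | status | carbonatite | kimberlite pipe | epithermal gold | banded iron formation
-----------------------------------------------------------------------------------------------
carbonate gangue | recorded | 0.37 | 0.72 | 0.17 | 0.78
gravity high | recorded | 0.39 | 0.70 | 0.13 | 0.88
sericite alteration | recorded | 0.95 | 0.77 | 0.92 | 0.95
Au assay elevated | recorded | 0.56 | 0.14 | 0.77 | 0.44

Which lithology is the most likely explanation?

By Bayes' rule with conditional independence, the unnormalized weight for each hypothesis is prior × ∏ likelihoods:
  carbonatite: 0.202 × 0.37 × 0.39 × 0.95 × 0.56 = 0.015507
  kimberlite pipe: 0.300 × 0.72 × 0.70 × 0.77 × 0.14 = 0.016299
  epithermal gold: 0.307 × 0.17 × 0.13 × 0.92 × 0.77 = 0.0048063
  banded iron formation: 0.191 × 0.78 × 0.88 × 0.95 × 0.44 = 0.054801
Normalizing constant Z = 0.015507 + 0.016299 + 0.0048063 + 0.054801 = 0.091413.
P(carbonatite | evidence) ≈ 0.015507 / 0.091413 ≈ 0.170
P(kimberlite pipe | evidence) ≈ 0.016299 / 0.091413 ≈ 0.178
P(epithermal gold | evidence) ≈ 0.0048063 / 0.091413 ≈ 0.053
P(banded iron formation | evidence) ≈ 0.054801 / 0.091413 ≈ 0.599
The largest is 0.599, so banded iron formation is most probable.

banded iron formation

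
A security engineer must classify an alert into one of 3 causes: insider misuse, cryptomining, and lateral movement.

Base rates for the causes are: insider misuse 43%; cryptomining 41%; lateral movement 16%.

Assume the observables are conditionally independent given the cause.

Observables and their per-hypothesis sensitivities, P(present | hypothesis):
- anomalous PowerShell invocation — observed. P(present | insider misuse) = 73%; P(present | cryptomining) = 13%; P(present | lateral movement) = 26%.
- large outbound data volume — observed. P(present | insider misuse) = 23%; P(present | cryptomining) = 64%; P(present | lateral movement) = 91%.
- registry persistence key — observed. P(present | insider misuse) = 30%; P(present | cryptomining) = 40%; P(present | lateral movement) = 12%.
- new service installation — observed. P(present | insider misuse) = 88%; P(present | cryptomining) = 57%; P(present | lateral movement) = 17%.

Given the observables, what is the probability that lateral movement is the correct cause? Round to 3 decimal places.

By Bayes' rule with conditional independence, the unnormalized weight for each hypothesis is prior × ∏ likelihoods:
  insider misuse: 0.43 × 0.73 × 0.23 × 0.30 × 0.88 = 0.01906
  cryptomining: 0.41 × 0.13 × 0.64 × 0.40 × 0.57 = 0.0077775
  lateral movement: 0.16 × 0.26 × 0.91 × 0.12 × 0.17 = 0.00077226
The unnormalized weights sum to 0.02761.
P(lateral movement | evidence) = 0.00077226 / 0.02761 ≈ 0.028.

0.028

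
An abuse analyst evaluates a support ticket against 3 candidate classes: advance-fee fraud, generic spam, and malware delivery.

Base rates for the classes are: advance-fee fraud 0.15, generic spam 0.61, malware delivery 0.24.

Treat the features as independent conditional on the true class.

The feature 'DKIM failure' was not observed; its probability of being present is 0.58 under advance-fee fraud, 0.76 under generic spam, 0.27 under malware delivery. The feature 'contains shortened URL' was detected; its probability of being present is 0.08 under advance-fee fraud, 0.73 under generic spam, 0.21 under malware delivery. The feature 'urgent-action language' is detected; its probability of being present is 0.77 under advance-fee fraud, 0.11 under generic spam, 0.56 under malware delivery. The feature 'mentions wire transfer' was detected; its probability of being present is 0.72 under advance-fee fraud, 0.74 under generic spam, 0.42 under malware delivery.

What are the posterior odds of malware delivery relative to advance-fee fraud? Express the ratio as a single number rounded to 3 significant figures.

The normalizing constant cancels in an odds ratio, so compute prior × likelihood for the two hypotheses only (using 1 − P(present | H) for each absent feature):
  malware delivery: 0.24 × (1 − 0.27) × 0.21 × 0.56 × 0.42 = 0.0086535
  advance-fee fraud: 0.15 × (1 − 0.58) × 0.08 × 0.77 × 0.72 = 0.0027942
Odds(malware delivery : advance-fee fraud) = 0.0086535 / 0.0027942 ≈ 3.10.

3.10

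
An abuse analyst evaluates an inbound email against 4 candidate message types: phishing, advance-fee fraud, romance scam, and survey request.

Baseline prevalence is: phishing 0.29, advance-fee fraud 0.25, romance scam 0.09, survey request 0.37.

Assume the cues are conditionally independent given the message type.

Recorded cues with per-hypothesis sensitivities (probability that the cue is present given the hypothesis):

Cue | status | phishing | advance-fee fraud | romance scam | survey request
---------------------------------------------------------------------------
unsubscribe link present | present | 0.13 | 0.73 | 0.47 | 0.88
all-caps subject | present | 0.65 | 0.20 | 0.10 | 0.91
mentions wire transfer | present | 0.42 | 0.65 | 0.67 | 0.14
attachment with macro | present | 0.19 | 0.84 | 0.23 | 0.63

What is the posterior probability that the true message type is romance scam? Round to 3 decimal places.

0.013

Multiply each prior by the joint likelihood of the cue pattern:
  phishing: 0.29 × 0.13 × 0.65 × 0.42 × 0.19 = 0.0019555
  advance-fee fraud: 0.25 × 0.73 × 0.20 × 0.65 × 0.84 = 0.019929
  romance scam: 0.09 × 0.47 × 0.10 × 0.67 × 0.23 = 0.00065184
  survey request: 0.37 × 0.88 × 0.91 × 0.14 × 0.63 = 0.026133
The unnormalized weights sum to 0.04867.
P(romance scam | evidence) = 0.00065184 / 0.04867 ≈ 0.013.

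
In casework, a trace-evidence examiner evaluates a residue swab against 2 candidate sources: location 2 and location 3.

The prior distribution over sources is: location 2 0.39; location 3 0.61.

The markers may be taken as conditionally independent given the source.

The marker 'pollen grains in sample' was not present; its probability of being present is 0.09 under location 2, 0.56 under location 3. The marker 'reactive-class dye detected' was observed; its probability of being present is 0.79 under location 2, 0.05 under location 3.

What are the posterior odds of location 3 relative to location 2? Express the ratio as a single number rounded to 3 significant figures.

0.0479

Posterior odds equal prior odds times the likelihood ratio; only the two competing hypotheses matter (using 1 − P(present | H) for each absent marker).
  location 3: 0.61 × (1 − 0.56) × 0.05 = 0.01342
  location 2: 0.39 × (1 − 0.09) × 0.79 = 0.28037
Odds(location 3 : location 2) = 0.01342 / 0.28037 ≈ 0.0479.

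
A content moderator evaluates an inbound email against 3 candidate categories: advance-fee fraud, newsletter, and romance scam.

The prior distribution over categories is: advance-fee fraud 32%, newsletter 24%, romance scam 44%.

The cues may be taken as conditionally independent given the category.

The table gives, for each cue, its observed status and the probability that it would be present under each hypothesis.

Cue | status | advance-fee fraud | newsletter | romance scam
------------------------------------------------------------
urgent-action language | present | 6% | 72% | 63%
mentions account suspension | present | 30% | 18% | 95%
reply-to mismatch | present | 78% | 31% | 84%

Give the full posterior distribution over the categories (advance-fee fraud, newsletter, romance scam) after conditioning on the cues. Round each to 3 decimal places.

0.019, 0.041, 0.940

By Bayes' rule with conditional independence, the unnormalized weight for each hypothesis is prior × ∏ likelihoods:
  advance-fee fraud: 0.32 × 0.06 × 0.30 × 0.78 = 0.0044928
  newsletter: 0.24 × 0.72 × 0.18 × 0.31 = 0.0096422
  romance scam: 0.44 × 0.63 × 0.95 × 0.84 = 0.22121
Marginal likelihood of the evidence = 0.23534.
P(advance-fee fraud | evidence) = 0.0044928 / 0.23534 ≈ 0.019
P(newsletter | evidence) = 0.0096422 / 0.23534 ≈ 0.041
P(romance scam | evidence) = 0.22121 / 0.23534 ≈ 0.940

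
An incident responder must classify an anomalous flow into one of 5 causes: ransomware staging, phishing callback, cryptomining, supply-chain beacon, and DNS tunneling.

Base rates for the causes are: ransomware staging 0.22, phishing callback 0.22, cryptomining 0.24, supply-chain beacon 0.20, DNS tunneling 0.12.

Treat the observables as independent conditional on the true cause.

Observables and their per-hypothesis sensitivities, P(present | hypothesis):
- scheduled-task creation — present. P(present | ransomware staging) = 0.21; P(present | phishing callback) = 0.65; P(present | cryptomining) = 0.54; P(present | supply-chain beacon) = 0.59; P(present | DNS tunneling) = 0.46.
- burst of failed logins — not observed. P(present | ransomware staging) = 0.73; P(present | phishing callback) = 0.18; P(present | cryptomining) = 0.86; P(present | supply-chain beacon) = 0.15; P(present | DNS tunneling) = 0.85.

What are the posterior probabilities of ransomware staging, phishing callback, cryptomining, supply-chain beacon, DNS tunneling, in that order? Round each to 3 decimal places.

0.049, 0.457, 0.071, 0.391, 0.032

By Bayes' rule with conditional independence, the unnormalized weight for each hypothesis is prior × ∏ likelihoods (using 1 − P(present | H) for each absent observable):
  ransomware staging: 0.22 × 0.21 × (1 − 0.73) = 0.012474
  phishing callback: 0.22 × 0.65 × (1 − 0.18) = 0.11726
  cryptomining: 0.24 × 0.54 × (1 − 0.86) = 0.018144
  supply-chain beacon: 0.20 × 0.59 × (1 − 0.15) = 0.1003
  DNS tunneling: 0.12 × 0.46 × (1 − 0.85) = 0.00828
The unnormalized weights sum to 0.25646.
P(ransomware staging | evidence) = 0.012474 / 0.25646 ≈ 0.049
P(phishing callback | evidence) = 0.11726 / 0.25646 ≈ 0.457
P(cryptomining | evidence) = 0.018144 / 0.25646 ≈ 0.071
P(supply-chain beacon | evidence) = 0.1003 / 0.25646 ≈ 0.391
P(DNS tunneling | evidence) = 0.00828 / 0.25646 ≈ 0.032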